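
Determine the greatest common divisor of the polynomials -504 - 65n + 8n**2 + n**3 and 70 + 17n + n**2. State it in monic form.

7 + n

Euclidean algorithm in ℚ[n]:
  n**3 + 8n**2 - 65n - 504 = (n - 9)(n**2 + 17n + 70) + (18n + 126)
  n**2 + 17n + 70 = ((1/18)n + 5/9)(18n + 126) + (0)
Last nonzero remainder: 18n + 126. Dividing through by 18 gives the monic gcd n + 7.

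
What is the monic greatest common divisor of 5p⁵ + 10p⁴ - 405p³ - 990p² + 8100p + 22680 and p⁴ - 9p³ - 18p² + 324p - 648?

p² - 36

Euclidean algorithm in ℚ[p]:
  5p⁵ + 10p⁴ - 405p³ - 990p² + 8100p + 22680 = (5p + 55)(p⁴ - 9p³ - 18p² + 324p - 648) + (180p³ - 1620p² - 6480p + 58320)
  p⁴ - 9p³ - 18p² + 324p - 648 = ((1/180)p)(180p³ - 1620p² - 6480p + 58320) + (18p² - 648)
  180p³ - 1620p² - 6480p + 58320 = (10p - 90)(18p² - 648) + (0)
Last nonzero remainder: 18p² - 648. Dividing through by 18 gives the monic gcd p² - 36.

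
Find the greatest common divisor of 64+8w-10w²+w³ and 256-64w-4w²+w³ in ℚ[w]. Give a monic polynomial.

Repeated division with remainder:
  w³-10w²+8w+64 = (w³-4w²-64w+256) + (-6w²+72w-192)
  w³-4w²-64w+256 = (-(1/6)w-4/3)(-6w²+72w-192) + (0)
Last nonzero remainder: -6w²+72w-192. Dividing through by -6 gives the monic gcd w²-12w+32.

32-12w+w²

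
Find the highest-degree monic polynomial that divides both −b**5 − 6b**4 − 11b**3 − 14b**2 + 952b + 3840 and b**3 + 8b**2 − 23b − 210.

Apply the Euclidean algorithm:
  −b**5 − 6b**4 − 11b**3 − 14b**2 + 952b + 3840 = (−b**2 + 2b − 50)(b**3 + 8b**2 − 23b − 210) + (222b**2 + 222b − 6660)
  b**3 + 8b**2 − 23b − 210 = ((1/222)b + 7/222)(222b**2 + 222b − 6660) + (0)
Last nonzero remainder: 222b**2 + 222b − 6660. Dividing through by 222 gives the monic gcd b**2 + b − 30.

b**2 + b − 30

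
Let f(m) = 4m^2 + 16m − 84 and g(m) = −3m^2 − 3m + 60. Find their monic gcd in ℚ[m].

Apply the Euclidean algorithm:
  4m^2 + 16m − 84 = (−4/3)(−3m^2 − 3m + 60) + (12m − 4)
  −3m^2 − 3m + 60 = (−(1/4)m − 1/3)(12m − 4) + (176/3)
  12m − 4 = ((9/44)m − 3/44)(176/3) + (0)
The last nonzero remainder is the constant 176/3, so the polynomials are coprime and gcd = 1.

1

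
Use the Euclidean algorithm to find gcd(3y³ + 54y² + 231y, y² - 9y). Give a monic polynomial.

Apply the Euclidean algorithm:
  3y³ + 54y² + 231y = (3y + 81)(y² - 9y) + (960y)
  y² - 9y = ((1/960)y - 3/320)(960y) + (0)
Last nonzero remainder: 960y. Dividing through by 960 gives the monic gcd y.

y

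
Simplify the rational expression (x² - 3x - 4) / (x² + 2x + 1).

Apply the Euclidean algorithm:
  x² - 3x - 4 = (x² + 2x + 1) + (-5x - 5)
  x² + 2x + 1 = (-(1/5)x - 1/5)(-5x - 5) + (0)
Last nonzero remainder: -5x - 5. Dividing through by -5 gives the monic gcd x + 1.
Cancel x + 1 from numerator and denominator to get the reduced form.

(x - 4)/(x + 1)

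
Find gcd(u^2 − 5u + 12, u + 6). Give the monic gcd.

Repeated division with remainder:
  u^2 − 5u + 12 = (u − 11)(u + 6) + (78)
  u + 6 = ((1/78)u + 1/13)(78) + (0)
The last nonzero remainder is the constant 78, so the polynomials are coprime and gcd = 1.

1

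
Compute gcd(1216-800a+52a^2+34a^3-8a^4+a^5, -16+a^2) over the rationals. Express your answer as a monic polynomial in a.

-16+a^2

Repeated division with remainder:
  a^5-8a^4+34a^3+52a^2-800a+1216 = (a^3-8a^2+50a-76)(a^2-16) + (0)
The last nonzero remainder a^2-16 is already monic.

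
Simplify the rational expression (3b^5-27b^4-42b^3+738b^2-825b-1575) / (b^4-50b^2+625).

(3b^3-27b^2+33b+63)/(b^2-25)

By polynomial division,
  3b^5-27b^4-42b^3+738b^2-825b-1575 = (3b-27)(b^4-50b^2+625) + (108b^3-612b^2-2700b+15300)
  b^4-50b^2+625 = ((1/108)b+17/324)(108b^3-612b^2-2700b+15300) + ((64/9)b^2-1600/9)
  108b^3-612b^2-2700b+15300 = ((243/16)b-1377/16)((64/9)b^2-1600/9) + (0)
Last nonzero remainder: (64/9)b^2-1600/9. Dividing through by 64/9 gives the monic gcd b^2-25.
Cancel b^2-25 from numerator and denominator to get the reduced form.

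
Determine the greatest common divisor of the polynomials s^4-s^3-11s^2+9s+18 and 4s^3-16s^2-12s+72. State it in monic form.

Apply the Euclidean algorithm:
  s^4-s^3-11s^2+9s+18 = ((1/4)s+3/4)(4s^3-16s^2-12s+72) + (4s^2-36)
  4s^3-16s^2-12s+72 = (s-4)(4s^2-36) + (24s-72)
  4s^2-36 = ((1/6)s+1/2)(24s-72) + (0)
Last nonzero remainder: 24s-72. Dividing through by 24 gives the monic gcd s-3.

s-3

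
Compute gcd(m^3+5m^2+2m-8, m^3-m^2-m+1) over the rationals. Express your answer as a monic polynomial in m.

Apply the Euclidean algorithm:
  m^3+5m^2+2m-8 = (m^3-m^2-m+1) + (6m^2+3m-9)
  m^3-m^2-m+1 = ((1/6)m-1/4)(6m^2+3m-9) + ((5/4)m-5/4)
  6m^2+3m-9 = ((24/5)m+36/5)((5/4)m-5/4) + (0)
Last nonzero remainder: (5/4)m-5/4. Dividing through by 5/4 gives the monic gcd m-1.

m-1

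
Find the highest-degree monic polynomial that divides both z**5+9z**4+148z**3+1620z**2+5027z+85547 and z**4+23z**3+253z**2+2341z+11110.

z**3+13z**2+123z+1111

Apply the Euclidean algorithm:
  z**5+9z**4+148z**3+1620z**2+5027z+85547 = (z−14)(z**4+23z**3+253z**2+2341z+11110) + (217z**3+2821z**2+26691z+241087)
  z**4+23z**3+253z**2+2341z+11110 = ((1/217)z+10/217)(217z**3+2821z**2+26691z+241087) + (0)
Last nonzero remainder: 217z**3+2821z**2+26691z+241087. Dividing through by 217 gives the monic gcd z**3+13z**2+123z+1111.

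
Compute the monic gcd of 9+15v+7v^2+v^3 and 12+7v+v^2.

3+v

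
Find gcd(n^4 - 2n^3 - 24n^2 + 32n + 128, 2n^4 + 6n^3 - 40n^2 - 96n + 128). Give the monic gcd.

n^2 - 16

Repeated division with remainder:
  n^4 - 2n^3 - 24n^2 + 32n + 128 = (1/2)(2n^4 + 6n^3 - 40n^2 - 96n + 128) + (-5n^3 - 4n^2 + 80n + 64)
  2n^4 + 6n^3 - 40n^2 - 96n + 128 = (-(2/5)n - 22/25)(-5n^3 - 4n^2 + 80n + 64) + (-(288/25)n^2 + 4608/25)
  -5n^3 - 4n^2 + 80n + 64 = ((125/288)n + 25/72)(-(288/25)n^2 + 4608/25) + (0)
Last nonzero remainder: -(288/25)n^2 + 4608/25. Dividing through by -288/25 gives the monic gcd n^2 - 16.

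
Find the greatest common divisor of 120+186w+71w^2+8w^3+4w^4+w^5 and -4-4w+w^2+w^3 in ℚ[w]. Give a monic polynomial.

2+3w+w^2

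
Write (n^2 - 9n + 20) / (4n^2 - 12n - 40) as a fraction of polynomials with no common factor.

(n - 4)/(4n + 8)

Apply the Euclidean algorithm:
  n^2 - 9n + 20 = (1/4)(4n^2 - 12n - 40) + (-6n + 30)
  4n^2 - 12n - 40 = (-(2/3)n - 4/3)(-6n + 30) + (0)
Last nonzero remainder: -6n + 30. Dividing through by -6 gives the monic gcd n - 5.
Cancel n - 5 from numerator and denominator to get the reduced form.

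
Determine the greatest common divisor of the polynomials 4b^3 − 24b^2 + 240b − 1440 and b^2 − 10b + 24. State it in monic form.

b − 6

Apply the Euclidean algorithm:
  4b^3 − 24b^2 + 240b − 1440 = (4b + 16)(b^2 − 10b + 24) + (304b − 1824)
  b^2 − 10b + 24 = ((1/304)b − 1/76)(304b − 1824) + (0)
Last nonzero remainder: 304b − 1824. Dividing through by 304 gives the monic gcd b − 6.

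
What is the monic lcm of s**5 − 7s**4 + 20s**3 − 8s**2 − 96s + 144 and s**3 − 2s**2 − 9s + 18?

s**6 − 4s**5 − s**4 + 52s**3 − 120s**2 − 144s + 432

By polynomial division,
  s**5 − 7s**4 + 20s**3 − 8s**2 − 96s + 144 = (s**2 − 5s + 19)(s**3 − 2s**2 − 9s + 18) + (−33s**2 + 165s − 198)
  s**3 − 2s**2 − 9s + 18 = (−(1/33)s − 1/11)(−33s**2 + 165s − 198) + (0)
Last nonzero remainder: −33s**2 + 165s − 198. Dividing through by −33 gives the monic gcd s**2 − 5s + 6.
Then lcm(f, g) = f·g / gcd(f, g); expanding and making the result monic gives the answer.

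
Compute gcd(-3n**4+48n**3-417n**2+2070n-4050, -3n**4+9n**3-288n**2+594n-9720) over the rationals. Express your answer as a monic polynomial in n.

n**2-6n+54

Apply the Euclidean algorithm:
  -3n**4+48n**3-417n**2+2070n-4050 = (-3n**4+9n**3-288n**2+594n-9720) + (39n**3-129n**2+1476n+5670)
  -3n**4+9n**3-288n**2+594n-9720 = (-(1/13)n-4/169)(39n**3-129n**2+1476n+5670) + (-(30000/169)n**2+(180000/169)n-1620000/169)
  39n**3-129n**2+1476n+5670 = (-(2197/10000)n-1183/2000)(-(30000/169)n**2+(180000/169)n-1620000/169) + (0)
Last nonzero remainder: -(30000/169)n**2+(180000/169)n-1620000/169. Dividing through by -30000/169 gives the monic gcd n**2-6n+54.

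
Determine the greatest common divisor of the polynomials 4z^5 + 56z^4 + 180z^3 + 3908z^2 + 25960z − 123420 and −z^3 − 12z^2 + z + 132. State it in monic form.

z^2 + 8z − 33

By polynomial division,
  4z^5 + 56z^4 + 180z^3 + 3908z^2 + 25960z − 123420 = (−4z^2 − 8z − 88)(−z^3 − 12z^2 + z + 132) + (3388z^2 + 27104z − 111804)
  −z^3 − 12z^2 + z + 132 = (−(1/3388)z − 1/847)(3388z^2 + 27104z − 111804) + (0)
Last nonzero remainder: 3388z^2 + 27104z − 111804. Dividing through by 3388 gives the monic gcd z^2 + 8z − 33.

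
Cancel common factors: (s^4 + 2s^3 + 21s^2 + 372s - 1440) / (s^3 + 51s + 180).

(s^2 + 5s - 24)/(s + 3)

Apply the Euclidean algorithm:
  s^4 + 2s^3 + 21s^2 + 372s - 1440 = (s + 2)(s^3 + 51s + 180) + (-30s^2 + 90s - 1800)
  s^3 + 51s + 180 = (-(1/30)s - 1/10)(-30s^2 + 90s - 1800) + (0)
Last nonzero remainder: -30s^2 + 90s - 1800. Dividing through by -30 gives the monic gcd s^2 - 3s + 60.
Cancel s^2 - 3s + 60 from numerator and denominator to get the reduced form.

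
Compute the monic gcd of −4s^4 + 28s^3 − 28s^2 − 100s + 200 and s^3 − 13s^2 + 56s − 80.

Euclidean algorithm in ℚ[s]:
  −4s^4 + 28s^3 − 28s^2 − 100s + 200 = (−4s − 24)(s^3 − 13s^2 + 56s − 80) + (−116s^2 + 924s − 1720)
  s^3 − 13s^2 + 56s − 80 = (−(1/116)s + 73/1682)(−116s^2 + 924s − 1720) + ((900/841)s − 4500/841)
  −116s^2 + 924s − 1720 = (−(24389/225)s + 72326/225)((900/841)s − 4500/841) + (0)
Last nonzero remainder: (900/841)s − 4500/841. Dividing through by 900/841 gives the monic gcd s − 5.

s − 5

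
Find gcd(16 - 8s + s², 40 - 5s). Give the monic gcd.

1

Euclidean algorithm in ℚ[s]:
  s² - 8s + 16 = (-(1/5)s)(-5s + 40) + (16)
  -5s + 40 = (-(5/16)s + 5/2)(16) + (0)
The last nonzero remainder is the constant 16, so the polynomials are coprime and gcd = 1.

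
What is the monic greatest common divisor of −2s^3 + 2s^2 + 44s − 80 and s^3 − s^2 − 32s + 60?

Euclidean algorithm in ℚ[s]:
  −2s^3 + 2s^2 + 44s − 80 = (−2)(s^3 − s^2 − 32s + 60) + (−20s + 40)
  s^3 − s^2 − 32s + 60 = (−(1/20)s^2 − (1/20)s + 3/2)(−20s + 40) + (0)
Last nonzero remainder: −20s + 40. Dividing through by −20 gives the monic gcd s − 2.

s − 2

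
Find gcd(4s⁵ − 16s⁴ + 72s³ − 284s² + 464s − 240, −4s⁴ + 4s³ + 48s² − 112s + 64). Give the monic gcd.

s³ − 5s² + 8s − 4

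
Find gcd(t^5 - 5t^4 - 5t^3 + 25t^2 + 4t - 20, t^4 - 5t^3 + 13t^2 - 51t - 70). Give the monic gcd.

Repeated division with remainder:
  t^5 - 5t^4 - 5t^3 + 25t^2 + 4t - 20 = (t)(t^4 - 5t^3 + 13t^2 - 51t - 70) + (-18t^3 + 76t^2 + 74t - 20)
  t^4 - 5t^3 + 13t^2 - 51t - 70 = (-(1/18)t + 7/162)(-18t^3 + 76t^2 + 74t - 20) + ((1120/81)t^2 - (4480/81)t - 5600/81)
  -18t^3 + 76t^2 + 74t - 20 = (-(729/560)t + 81/280)((1120/81)t^2 - (4480/81)t - 5600/81) + (0)
Last nonzero remainder: (1120/81)t^2 - (4480/81)t - 5600/81. Dividing through by 1120/81 gives the monic gcd t^2 - 4t - 5.

t^2 - 4t - 5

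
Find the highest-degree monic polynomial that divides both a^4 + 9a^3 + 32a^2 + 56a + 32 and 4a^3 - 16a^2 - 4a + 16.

By polynomial division,
  a^4 + 9a^3 + 32a^2 + 56a + 32 = ((1/4)a + 13/4)(4a^3 - 16a^2 - 4a + 16) + (85a^2 + 65a - 20)
  4a^3 - 16a^2 - 4a + 16 = ((4/85)a - 324/1445)(85a^2 + 65a - 20) + ((3328/289)a + 3328/289)
  85a^2 + 65a - 20 = ((24565/3328)a - 1445/832)((3328/289)a + 3328/289) + (0)
Last nonzero remainder: (3328/289)a + 3328/289. Dividing through by 3328/289 gives the monic gcd a + 1.

a + 1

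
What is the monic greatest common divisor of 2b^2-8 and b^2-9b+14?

b-2

By polynomial division,
  2b^2-8 = (2)(b^2-9b+14) + (18b-36)
  b^2-9b+14 = ((1/18)b-7/18)(18b-36) + (0)
Last nonzero remainder: 18b-36. Dividing through by 18 gives the monic gcd b-2.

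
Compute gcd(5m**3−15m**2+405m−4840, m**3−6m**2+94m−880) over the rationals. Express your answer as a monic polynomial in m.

Apply the Euclidean algorithm:
  5m**3−15m**2+405m−4840 = (5)(m**3−6m**2+94m−880) + (15m**2−65m−440)
  m**3−6m**2+94m−880 = ((1/15)m−1/9)(15m**2−65m−440) + ((1045/9)m−8360/9)
  15m**2−65m−440 = ((27/209)m+9/19)((1045/9)m−8360/9) + (0)
Last nonzero remainder: (1045/9)m−8360/9. Dividing through by 1045/9 gives the monic gcd m−8.

m−8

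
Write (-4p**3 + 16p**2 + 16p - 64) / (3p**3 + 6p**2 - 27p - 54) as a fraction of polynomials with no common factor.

Euclidean algorithm in ℚ[p]:
  -4p**3 + 16p**2 + 16p - 64 = (-4/3)(3p**3 + 6p**2 - 27p - 54) + (24p**2 - 20p - 136)
  3p**3 + 6p**2 - 27p - 54 = ((1/8)p + 17/48)(24p**2 - 20p - 136) + (-(35/12)p - 35/6)
  24p**2 - 20p - 136 = (-(288/35)p + 816/35)(-(35/12)p - 35/6) + (0)
Last nonzero remainder: -(35/12)p - 35/6. Dividing through by -35/12 gives the monic gcd p + 2.
Cancel p + 2 from numerator and denominator to get the reduced form.

(-4p**2 + 24p - 32)/(3p**2 - 27)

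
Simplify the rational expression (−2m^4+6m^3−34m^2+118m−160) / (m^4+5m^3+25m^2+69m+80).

(−2m^2+8m−10)/(m^2+4m+5)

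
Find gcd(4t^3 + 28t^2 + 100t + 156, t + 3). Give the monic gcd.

t + 3

Repeated division with remainder:
  4t^3 + 28t^2 + 100t + 156 = (4t^2 + 16t + 52)(t + 3) + (0)
The last nonzero remainder t + 3 is already monic.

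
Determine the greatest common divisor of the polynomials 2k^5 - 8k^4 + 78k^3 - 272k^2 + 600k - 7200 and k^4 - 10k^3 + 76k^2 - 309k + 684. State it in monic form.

k^2 - 3k + 36

Euclidean algorithm in ℚ[k]:
  2k^5 - 8k^4 + 78k^3 - 272k^2 + 600k - 7200 = (2k + 12)(k^4 - 10k^3 + 76k^2 - 309k + 684) + (46k^3 - 566k^2 + 2940k - 15408)
  k^4 - 10k^3 + 76k^2 - 309k + 684 = ((1/46)k + 53/1058)(46k^3 - 566k^2 + 2940k - 15408) + ((21393/529)k^2 - (64179/529)k + 770148/529)
  46k^3 - 566k^2 + 2940k - 15408 = ((24334/21393)k - 226412/21393)((21393/529)k^2 - (64179/529)k + 770148/529) + (0)
Last nonzero remainder: (21393/529)k^2 - (64179/529)k + 770148/529. Dividing through by 21393/529 gives the monic gcd k^2 - 3k + 36.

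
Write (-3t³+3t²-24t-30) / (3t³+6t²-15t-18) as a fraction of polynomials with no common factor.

Repeated division with remainder:
  -3t³+3t²-24t-30 = (-1)(3t³+6t²-15t-18) + (9t²-39t-48)
  3t³+6t²-15t-18 = ((1/3)t+19/9)(9t²-39t-48) + ((250/3)t+250/3)
  9t²-39t-48 = ((27/250)t-72/125)((250/3)t+250/3) + (0)
Last nonzero remainder: (250/3)t+250/3. Dividing through by 250/3 gives the monic gcd t+1.
Cancel t+1 from numerator and denominator to get the reduced form.

(-t²+2t-10)/(t²+t-6)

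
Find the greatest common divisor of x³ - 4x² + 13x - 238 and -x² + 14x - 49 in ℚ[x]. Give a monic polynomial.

x - 7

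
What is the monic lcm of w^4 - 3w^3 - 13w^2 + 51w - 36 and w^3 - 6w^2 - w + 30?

w^6 - 6w^5 - 14w^4 + 120w^3 - 59w^2 - 402w + 360

By polynomial division,
  w^4 - 3w^3 - 13w^2 + 51w - 36 = (w + 3)(w^3 - 6w^2 - w + 30) + (6w^2 + 24w - 126)
  w^3 - 6w^2 - w + 30 = ((1/6)w - 5/3)(6w^2 + 24w - 126) + (60w - 180)
  6w^2 + 24w - 126 = ((1/10)w + 7/10)(60w - 180) + (0)
Last nonzero remainder: 60w - 180. Dividing through by 60 gives the monic gcd w - 3.
Then lcm(f, g) = f·g / gcd(f, g); expanding and making the result monic gives the answer.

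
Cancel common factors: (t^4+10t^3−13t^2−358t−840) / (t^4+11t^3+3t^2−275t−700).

(t−6)/(t−5)

Euclidean algorithm in ℚ[t]:
  t^4+10t^3−13t^2−358t−840 = (t^4+11t^3+3t^2−275t−700) + (−t^3−16t^2−83t−140)
  t^4+11t^3+3t^2−275t−700 = (−t+5)(−t^3−16t^2−83t−140) + (0)
Last nonzero remainder: −t^3−16t^2−83t−140. Dividing through by −1 gives the monic gcd t^3+16t^2+83t+140.
Cancel t^3+16t^2+83t+140 from numerator and denominator to get the reduced form.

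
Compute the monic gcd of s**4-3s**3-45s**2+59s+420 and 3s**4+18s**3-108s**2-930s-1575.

Euclidean algorithm in ℚ[s]:
  s**4-3s**3-45s**2+59s+420 = (1/3)(3s**4+18s**3-108s**2-930s-1575) + (-9s**3-9s**2+369s+945)
  3s**4+18s**3-108s**2-930s-1575 = (-(1/3)s-5/3)(-9s**3-9s**2+369s+945) + (0)
Last nonzero remainder: -9s**3-9s**2+369s+945. Dividing through by -9 gives the monic gcd s**3+s**2-41s-105.

s**3+s**2-41s-105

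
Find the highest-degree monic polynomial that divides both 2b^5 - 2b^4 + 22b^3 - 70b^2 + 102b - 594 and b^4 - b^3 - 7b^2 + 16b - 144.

b^2 - b + 9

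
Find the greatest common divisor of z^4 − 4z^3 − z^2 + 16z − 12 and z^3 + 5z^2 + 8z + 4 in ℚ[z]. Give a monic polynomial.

z + 2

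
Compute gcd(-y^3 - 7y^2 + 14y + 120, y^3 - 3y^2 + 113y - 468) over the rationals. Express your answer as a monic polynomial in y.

y - 4

By polynomial division,
  -y^3 - 7y^2 + 14y + 120 = (-1)(y^3 - 3y^2 + 113y - 468) + (-10y^2 + 127y - 348)
  y^3 - 3y^2 + 113y - 468 = (-(1/10)y - 97/100)(-10y^2 + 127y - 348) + ((20139/100)y - 20139/25)
  -10y^2 + 127y - 348 = (-(1000/20139)y + 2900/6713)((20139/100)y - 20139/25) + (0)
Last nonzero remainder: (20139/100)y - 20139/25. Dividing through by 20139/100 gives the monic gcd y - 4.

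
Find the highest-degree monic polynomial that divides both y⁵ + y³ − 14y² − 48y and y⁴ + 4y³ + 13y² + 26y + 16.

y³ + 3y² + 10y + 16

Euclidean algorithm in ℚ[y]:
  y⁵ + y³ − 14y² − 48y = (y − 4)(y⁴ + 4y³ + 13y² + 26y + 16) + (4y³ + 12y² + 40y + 64)
  y⁴ + 4y³ + 13y² + 26y + 16 = ((1/4)y + 1/4)(4y³ + 12y² + 40y + 64) + (0)
Last nonzero remainder: 4y³ + 12y² + 40y + 64. Dividing through by 4 gives the monic gcd y³ + 3y² + 10y + 16.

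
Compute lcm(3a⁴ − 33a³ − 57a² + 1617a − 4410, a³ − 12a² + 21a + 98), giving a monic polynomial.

Repeated division with remainder:
  3a⁴ − 33a³ − 57a² + 1617a − 4410 = (3a + 3)(a³ − 12a² + 21a + 98) + (−84a² + 1260a − 4704)
  a³ − 12a² + 21a + 98 = (−(1/84)a − 1/28)(−84a² + 1260a − 4704) + (10a − 70)
  −84a² + 1260a − 4704 = (−(42/5)a + 336/5)(10a − 70) + (0)
Last nonzero remainder: 10a − 70. Dividing through by 10 gives the monic gcd a − 7.
Then lcm(f, g) = f·g / gcd(f, g); expanding and making the result monic gives the answer.

a⁶ − 16a⁵ + 22a⁴ + 788a³ − 3899a² − 196a + 20580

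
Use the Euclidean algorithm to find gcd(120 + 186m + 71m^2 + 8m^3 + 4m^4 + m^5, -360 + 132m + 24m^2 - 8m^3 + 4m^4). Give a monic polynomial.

15 - 3m + m^2

By polynomial division,
  m^5 + 4m^4 + 8m^3 + 71m^2 + 186m + 120 = ((1/4)m + 3/2)(4m^4 - 8m^3 + 24m^2 + 132m - 360) + (14m^3 + 2m^2 + 78m + 660)
  4m^4 - 8m^3 + 24m^2 + 132m - 360 = ((2/7)m - 30/49)(14m^3 + 2m^2 + 78m + 660) + ((144/49)m^2 - (432/49)m + 2160/49)
  14m^3 + 2m^2 + 78m + 660 = ((343/72)m + 539/36)((144/49)m^2 - (432/49)m + 2160/49) + (0)
Last nonzero remainder: (144/49)m^2 - (432/49)m + 2160/49. Dividing through by 144/49 gives the monic gcd m^2 - 3m + 15.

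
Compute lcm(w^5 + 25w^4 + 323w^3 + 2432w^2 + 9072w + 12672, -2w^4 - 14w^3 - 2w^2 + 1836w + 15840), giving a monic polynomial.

w^6 + 15w^5 + 73w^4 - 798w^3 - 15248w^2 - 78048w - 126720

Repeated division with remainder:
  w^5 + 25w^4 + 323w^3 + 2432w^2 + 9072w + 12672 = (-(1/2)w - 9)(-2w^4 - 14w^3 - 2w^2 + 1836w + 15840) + (196w^3 + 3332w^2 + 33516w + 155232)
  -2w^4 - 14w^3 - 2w^2 + 1836w + 15840 = (-(1/98)w + 5/49)(196w^3 + 3332w^2 + 33516w + 155232) + (0)
Last nonzero remainder: 196w^3 + 3332w^2 + 33516w + 155232. Dividing through by 196 gives the monic gcd w^3 + 17w^2 + 171w + 792.
Then lcm(f, g) = f·g / gcd(f, g); expanding and making the result monic gives the answer.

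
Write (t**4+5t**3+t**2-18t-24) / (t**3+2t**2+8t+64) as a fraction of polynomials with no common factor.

Apply the Euclidean algorithm:
  t**4+5t**3+t**2-18t-24 = (t+3)(t**3+2t**2+8t+64) + (-13t**2-106t-216)
  t**3+2t**2+8t+64 = (-(1/13)t+80/169)(-13t**2-106t-216) + ((7024/169)t+28096/169)
  -13t**2-106t-216 = (-(2197/7024)t-4563/3512)((7024/169)t+28096/169) + (0)
Last nonzero remainder: (7024/169)t+28096/169. Dividing through by 7024/169 gives the monic gcd t+4.
Cancel t+4 from numerator and denominator to get the reduced form.

(t**3+t**2-3t-6)/(t**2-2t+16)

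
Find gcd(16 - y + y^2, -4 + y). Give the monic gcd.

1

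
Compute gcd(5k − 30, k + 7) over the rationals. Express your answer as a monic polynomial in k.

Repeated division with remainder:
  5k − 30 = (5)(k + 7) + (−65)
  k + 7 = (−(1/65)k − 7/65)(−65) + (0)
The last nonzero remainder is the constant −65, so the polynomials are coprime and gcd = 1.

1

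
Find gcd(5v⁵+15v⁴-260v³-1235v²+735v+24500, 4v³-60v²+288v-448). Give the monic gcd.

v²-11v+28

Apply the Euclidean algorithm:
  5v⁵+15v⁴-260v³-1235v²+735v+24500 = ((5/4)v²+(45/2)v+365/2)(4v³-60v²+288v-448) + (3795v²-41745v+106260)
  4v³-60v²+288v-448 = ((4/3795)v-16/3795)(3795v²-41745v+106260) + (0)
Last nonzero remainder: 3795v²-41745v+106260. Dividing through by 3795 gives the monic gcd v²-11v+28.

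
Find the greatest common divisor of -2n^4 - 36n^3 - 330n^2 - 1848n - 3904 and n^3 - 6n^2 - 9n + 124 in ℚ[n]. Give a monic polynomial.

n + 4

Apply the Euclidean algorithm:
  -2n^4 - 36n^3 - 330n^2 - 1848n - 3904 = (-2n - 48)(n^3 - 6n^2 - 9n + 124) + (-636n^2 - 2032n + 2048)
  n^3 - 6n^2 - 9n + 124 = (-(1/636)n + 731/50562)(-636n^2 - 2032n + 2048) + ((596575/25281)n + 2386300/25281)
  -636n^2 - 2032n + 2048 = (-(16078716/596575)n + 12943872/596575)((596575/25281)n + 2386300/25281) + (0)
Last nonzero remainder: (596575/25281)n + 2386300/25281. Dividing through by 596575/25281 gives the monic gcd n + 4.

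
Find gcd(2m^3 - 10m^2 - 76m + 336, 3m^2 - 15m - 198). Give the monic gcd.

m + 6

Repeated division with remainder:
  2m^3 - 10m^2 - 76m + 336 = ((2/3)m)(3m^2 - 15m - 198) + (56m + 336)
  3m^2 - 15m - 198 = ((3/56)m - 33/56)(56m + 336) + (0)
Last nonzero remainder: 56m + 336. Dividing through by 56 gives the monic gcd m + 6.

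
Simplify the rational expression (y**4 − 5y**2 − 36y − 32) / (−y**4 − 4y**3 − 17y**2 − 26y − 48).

Euclidean algorithm in ℚ[y]:
  y**4 − 5y**2 − 36y − 32 = (−1)(−y**4 − 4y**3 − 17y**2 − 26y − 48) + (−4y**3 − 22y**2 − 62y − 80)
  −y**4 − 4y**3 − 17y**2 − 26y − 48 = ((1/4)y − 3/8)(−4y**3 − 22y**2 − 62y − 80) + (−(39/4)y**2 − (117/4)y − 78)
  −4y**3 − 22y**2 − 62y − 80 = ((16/39)y + 40/39)(−(39/4)y**2 − (117/4)y − 78) + (0)
Last nonzero remainder: −(39/4)y**2 − (117/4)y − 78. Dividing through by −39/4 gives the monic gcd y**2 + 3y + 8.
Cancel y**2 + 3y + 8 from numerator and denominator to get the reduced form.

(−y**2 + 3y + 4)/(y**2 + y + 6)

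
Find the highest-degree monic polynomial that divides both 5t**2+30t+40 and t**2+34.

1

Apply the Euclidean algorithm:
  5t**2+30t+40 = (5)(t**2+34) + (30t−130)
  t**2+34 = ((1/30)t+13/90)(30t−130) + (475/9)
  30t−130 = ((54/95)t−234/95)(475/9) + (0)
The last nonzero remainder is the constant 475/9, so the polynomials are coprime and gcd = 1.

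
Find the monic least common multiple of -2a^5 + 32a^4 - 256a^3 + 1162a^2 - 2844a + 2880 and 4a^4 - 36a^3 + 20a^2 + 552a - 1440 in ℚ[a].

By polynomial division,
  -2a^5 + 32a^4 - 256a^3 + 1162a^2 - 2844a + 2880 = (-(1/2)a + 7/2)(4a^4 - 36a^3 + 20a^2 + 552a - 1440) + (-120a^3 + 1368a^2 - 5496a + 7920)
  4a^4 - 36a^3 + 20a^2 + 552a - 1440 = (-(1/30)a - 2/25)(-120a^3 + 1368a^2 - 5496a + 7920) + (-(1344/25)a^2 + (9408/25)a - 4032/5)
  -120a^3 + 1368a^2 - 5496a + 7920 = ((125/56)a - 275/28)(-(1344/25)a^2 + (9408/25)a - 4032/5) + (0)
Last nonzero remainder: -(1344/25)a^2 + (9408/25)a - 4032/5. Dividing through by -1344/25 gives the monic gcd a^2 - 7a + 15.
Then lcm(f, g) = f·g / gcd(f, g); expanding and making the result monic gives the answer.

a^7 - 18a^6 + 136a^5 - 453a^4 - 488a^3 + 9660a^2 - 31248a + 34560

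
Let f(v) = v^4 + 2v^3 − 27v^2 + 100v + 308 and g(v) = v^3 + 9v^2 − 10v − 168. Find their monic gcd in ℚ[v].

Repeated division with remainder:
  v^4 + 2v^3 − 27v^2 + 100v + 308 = (v − 7)(v^3 + 9v^2 − 10v − 168) + (46v^2 + 198v − 868)
  v^3 + 9v^2 − 10v − 168 = ((1/46)v + 54/529)(46v^2 + 198v − 868) + (−(6000/529)v − 42000/529)
  46v^2 + 198v − 868 = (−(12167/3000)v + 16399/1500)(−(6000/529)v − 42000/529) + (0)
Last nonzero remainder: −(6000/529)v − 42000/529. Dividing through by −6000/529 gives the monic gcd v + 7.

v + 7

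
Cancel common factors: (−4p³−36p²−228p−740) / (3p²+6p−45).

(−4p²−16p−148)/(3p−9)

Repeated division with remainder:
  −4p³−36p²−228p−740 = (−(4/3)p−28/3)(3p²+6p−45) + (−232p−1160)
  3p²+6p−45 = (−(3/232)p+9/232)(−232p−1160) + (0)
Last nonzero remainder: −232p−1160. Dividing through by −232 gives the monic gcd p+5.
Cancel p+5 from numerator and denominator to get the reduced form.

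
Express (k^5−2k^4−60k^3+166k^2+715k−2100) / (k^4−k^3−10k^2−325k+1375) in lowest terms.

(k^3+8k^2−5k−84)/(k^2+9k+55)

Repeated division with remainder:
  k^5−2k^4−60k^3+166k^2+715k−2100 = (k−1)(k^4−k^3−10k^2−325k+1375) + (−51k^3+481k^2−985k−725)
  k^4−k^3−10k^2−325k+1375 = (−(1/51)k−430/2601)(−51k^3+481k^2−985k−725) + ((130585/2601)k^2−(1305850/2601)k+3264625/2601)
  −51k^3+481k^2−985k−725 = (−(132651/130585)k−75429/130585)((130585/2601)k^2−(1305850/2601)k+3264625/2601) + (0)
Last nonzero remainder: (130585/2601)k^2−(1305850/2601)k+3264625/2601. Dividing through by 130585/2601 gives the monic gcd k^2−10k+25.
Cancel k^2−10k+25 from numerator and denominator to get the reduced form.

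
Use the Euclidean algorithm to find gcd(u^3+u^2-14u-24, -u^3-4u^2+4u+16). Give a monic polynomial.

u+2

Repeated division with remainder:
  u^3+u^2-14u-24 = (-1)(-u^3-4u^2+4u+16) + (-3u^2-10u-8)
  -u^3-4u^2+4u+16 = ((1/3)u+2/9)(-3u^2-10u-8) + ((80/9)u+160/9)
  -3u^2-10u-8 = (-(27/80)u-9/20)((80/9)u+160/9) + (0)
Last nonzero remainder: (80/9)u+160/9. Dividing through by 80/9 gives the monic gcd u+2.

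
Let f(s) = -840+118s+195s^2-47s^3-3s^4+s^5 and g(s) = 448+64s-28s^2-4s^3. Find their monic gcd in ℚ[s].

Euclidean algorithm in ℚ[s]:
  s^5-3s^4-47s^3+195s^2+118s-840 = (-(1/4)s^2+(5/2)s-39/4)(-4s^3-28s^2+64s+448) + (-126s^2-378s+3528)
  -4s^3-28s^2+64s+448 = ((2/63)s+8/63)(-126s^2-378s+3528) + (0)
Last nonzero remainder: -126s^2-378s+3528. Dividing through by -126 gives the monic gcd s^2+3s-28.

-28+3s+s^2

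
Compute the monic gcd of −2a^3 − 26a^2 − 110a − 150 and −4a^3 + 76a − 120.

a + 5

Repeated division with remainder:
  −2a^3 − 26a^2 − 110a − 150 = (1/2)(−4a^3 + 76a − 120) + (−26a^2 − 148a − 90)
  −4a^3 + 76a − 120 = ((2/13)a − 148/169)(−26a^2 − 148a − 90) + (−(6720/169)a − 33600/169)
  −26a^2 − 148a − 90 = ((2197/3360)a + 507/1120)(−(6720/169)a − 33600/169) + (0)
Last nonzero remainder: −(6720/169)a − 33600/169. Dividing through by −6720/169 gives the monic gcd a + 5.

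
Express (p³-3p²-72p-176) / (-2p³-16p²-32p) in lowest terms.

Apply the Euclidean algorithm:
  p³-3p²-72p-176 = (-1/2)(-2p³-16p²-32p) + (-11p²-88p-176)
  -2p³-16p²-32p = ((2/11)p)(-11p²-88p-176) + (0)
Last nonzero remainder: -11p²-88p-176. Dividing through by -11 gives the monic gcd p²+8p+16.
Cancel p²+8p+16 from numerator and denominator to get the reduced form.

(-p+11)/(2p)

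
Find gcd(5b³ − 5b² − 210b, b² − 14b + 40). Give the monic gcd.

1

Apply the Euclidean algorithm:
  5b³ − 5b² − 210b = (5b + 65)(b² − 14b + 40) + (500b − 2600)
  b² − 14b + 40 = ((1/500)b − 11/625)(500b − 2600) + (−144/25)
  500b − 2600 = (−(3125/36)b + 8125/18)(−144/25) + (0)
The last nonzero remainder is the constant −144/25, so the polynomials are coprime and gcd = 1.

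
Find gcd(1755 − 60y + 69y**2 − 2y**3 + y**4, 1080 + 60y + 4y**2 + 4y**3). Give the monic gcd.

45 − 5y + y**2

By polynomial division,
  y**4 − 2y**3 + 69y**2 − 60y + 1755 = ((1/4)y − 3/4)(4y**3 + 4y**2 + 60y + 1080) + (57y**2 − 285y + 2565)
  4y**3 + 4y**2 + 60y + 1080 = ((4/57)y + 8/19)(57y**2 − 285y + 2565) + (0)
Last nonzero remainder: 57y**2 − 285y + 2565. Dividing through by 57 gives the monic gcd y**2 − 5y + 45.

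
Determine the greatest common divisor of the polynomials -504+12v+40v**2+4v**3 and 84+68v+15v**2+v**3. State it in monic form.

Euclidean algorithm in ℚ[v]:
  4v**3+40v**2+12v-504 = (4)(v**3+15v**2+68v+84) + (-20v**2-260v-840)
  v**3+15v**2+68v+84 = (-(1/20)v-1/10)(-20v**2-260v-840) + (0)
Last nonzero remainder: -20v**2-260v-840. Dividing through by -20 gives the monic gcd v**2+13v+42.

42+13v+v**2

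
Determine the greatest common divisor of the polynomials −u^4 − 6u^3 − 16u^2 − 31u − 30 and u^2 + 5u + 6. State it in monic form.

Euclidean algorithm in ℚ[u]:
  −u^4 − 6u^3 − 16u^2 − 31u − 30 = (−u^2 − u − 5)(u^2 + 5u + 6) + (0)
The last nonzero remainder u^2 + 5u + 6 is already monic.

u^2 + 5u + 6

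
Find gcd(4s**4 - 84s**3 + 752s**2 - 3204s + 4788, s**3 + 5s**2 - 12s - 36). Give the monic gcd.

s - 3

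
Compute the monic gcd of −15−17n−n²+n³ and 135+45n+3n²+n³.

3+n

By polynomial division,
  n³−n²−17n−15 = (n³+3n²+45n+135) + (−4n²−62n−150)
  n³+3n²+45n+135 = (−(1/4)n+25/8)(−4n²−62n−150) + ((805/4)n+2415/4)
  −4n²−62n−150 = (−(16/805)n−40/161)((805/4)n+2415/4) + (0)
Last nonzero remainder: (805/4)n+2415/4. Dividing through by 805/4 gives the monic gcd n+3.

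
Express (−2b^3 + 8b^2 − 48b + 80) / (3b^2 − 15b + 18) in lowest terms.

(−2b^2 + 4b − 40)/(3b − 9)

Euclidean algorithm in ℚ[b]:
  −2b^3 + 8b^2 − 48b + 80 = (−(2/3)b − 2/3)(3b^2 − 15b + 18) + (−46b + 92)
  3b^2 − 15b + 18 = (−(3/46)b + 9/46)(−46b + 92) + (0)
Last nonzero remainder: −46b + 92. Dividing through by −46 gives the monic gcd b − 2.
Cancel b − 2 from numerator and denominator to get the reduced form.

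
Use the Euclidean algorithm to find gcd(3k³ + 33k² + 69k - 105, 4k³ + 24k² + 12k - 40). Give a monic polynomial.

k² + 4k - 5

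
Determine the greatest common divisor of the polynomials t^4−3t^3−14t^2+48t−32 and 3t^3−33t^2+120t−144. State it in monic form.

t−4

Repeated division with remainder:
  t^4−3t^3−14t^2+48t−32 = ((1/3)t+8/3)(3t^3−33t^2+120t−144) + (34t^2−224t+352)
  3t^3−33t^2+120t−144 = ((3/34)t−225/578)(34t^2−224t+352) + ((504/289)t−2016/289)
  34t^2−224t+352 = ((4913/252)t−3179/63)((504/289)t−2016/289) + (0)
Last nonzero remainder: (504/289)t−2016/289. Dividing through by 504/289 gives the monic gcd t−4.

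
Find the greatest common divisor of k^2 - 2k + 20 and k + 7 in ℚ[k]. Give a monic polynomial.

Repeated division with remainder:
  k^2 - 2k + 20 = (k - 9)(k + 7) + (83)
  k + 7 = ((1/83)k + 7/83)(83) + (0)
The last nonzero remainder is the constant 83, so the polynomials are coprime and gcd = 1.

1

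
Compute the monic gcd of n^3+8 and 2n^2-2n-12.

Euclidean algorithm in ℚ[n]:
  n^3+8 = ((1/2)n+1/2)(2n^2-2n-12) + (7n+14)
  2n^2-2n-12 = ((2/7)n-6/7)(7n+14) + (0)
Last nonzero remainder: 7n+14. Dividing through by 7 gives the monic gcd n+2.

n+2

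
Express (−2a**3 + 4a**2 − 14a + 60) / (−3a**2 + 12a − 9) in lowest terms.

(2a**2 + 2a + 20)/(3a − 3)

Euclidean algorithm in ℚ[a]:
  −2a**3 + 4a**2 − 14a + 60 = ((2/3)a + 4/3)(−3a**2 + 12a − 9) + (−24a + 72)
  −3a**2 + 12a − 9 = ((1/8)a − 1/8)(−24a + 72) + (0)
Last nonzero remainder: −24a + 72. Dividing through by −24 gives the monic gcd a − 3.
Cancel a − 3 from numerator and denominator to get the reduced form.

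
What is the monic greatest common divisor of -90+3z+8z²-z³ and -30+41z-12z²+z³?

30-11z+z²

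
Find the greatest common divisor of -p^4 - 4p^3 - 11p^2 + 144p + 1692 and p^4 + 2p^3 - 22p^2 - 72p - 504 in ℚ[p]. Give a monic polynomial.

p^2 - 36

Apply the Euclidean algorithm:
  -p^4 - 4p^3 - 11p^2 + 144p + 1692 = (-1)(p^4 + 2p^3 - 22p^2 - 72p - 504) + (-2p^3 - 33p^2 + 72p + 1188)
  p^4 + 2p^3 - 22p^2 - 72p - 504 = (-(1/2)p + 29/4)(-2p^3 - 33p^2 + 72p + 1188) + ((1013/4)p^2 - 9117)
  -2p^3 - 33p^2 + 72p + 1188 = (-(8/1013)p - 132/1013)((1013/4)p^2 - 9117) + (0)
Last nonzero remainder: (1013/4)p^2 - 9117. Dividing through by 1013/4 gives the monic gcd p^2 - 36.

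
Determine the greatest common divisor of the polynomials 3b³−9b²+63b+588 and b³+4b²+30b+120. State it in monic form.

Repeated division with remainder:
  3b³−9b²+63b+588 = (3)(b³+4b²+30b+120) + (−21b²−27b+228)
  b³+4b²+30b+120 = (−(1/21)b−19/147)(−21b²−27b+228) + ((1831/49)b+7324/49)
  −21b²−27b+228 = (−(1029/1831)b+2793/1831)((1831/49)b+7324/49) + (0)
Last nonzero remainder: (1831/49)b+7324/49. Dividing through by 1831/49 gives the monic gcd b+4.

b+4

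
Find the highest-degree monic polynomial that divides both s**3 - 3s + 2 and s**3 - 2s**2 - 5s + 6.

Apply the Euclidean algorithm:
  s**3 - 3s + 2 = (s**3 - 2s**2 - 5s + 6) + (2s**2 + 2s - 4)
  s**3 - 2s**2 - 5s + 6 = ((1/2)s - 3/2)(2s**2 + 2s - 4) + (0)
Last nonzero remainder: 2s**2 + 2s - 4. Dividing through by 2 gives the monic gcd s**2 + s - 2.

s**2 + s - 2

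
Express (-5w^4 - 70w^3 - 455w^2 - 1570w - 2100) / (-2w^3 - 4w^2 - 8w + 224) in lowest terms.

Apply the Euclidean algorithm:
  -5w^4 - 70w^3 - 455w^2 - 1570w - 2100 = ((5/2)w + 30)(-2w^3 - 4w^2 - 8w + 224) + (-315w^2 - 1890w - 8820)
  -2w^3 - 4w^2 - 8w + 224 = ((2/315)w - 8/315)(-315w^2 - 1890w - 8820) + (0)
Last nonzero remainder: -315w^2 - 1890w - 8820. Dividing through by -315 gives the monic gcd w^2 + 6w + 28.
Cancel w^2 + 6w + 28 from numerator and denominator to get the reduced form.

(5w^2 + 40w + 75)/(2w - 8)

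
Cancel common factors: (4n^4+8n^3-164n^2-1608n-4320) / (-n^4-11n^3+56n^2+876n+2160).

(-4n^2-28n-120)/(n^2+16n+60)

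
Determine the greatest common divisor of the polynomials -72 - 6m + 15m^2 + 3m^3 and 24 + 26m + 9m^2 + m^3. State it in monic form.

By polynomial division,
  3m^3 + 15m^2 - 6m - 72 = (3)(m^3 + 9m^2 + 26m + 24) + (-12m^2 - 84m - 144)
  m^3 + 9m^2 + 26m + 24 = (-(1/12)m - 1/6)(-12m^2 - 84m - 144) + (0)
Last nonzero remainder: -12m^2 - 84m - 144. Dividing through by -12 gives the monic gcd m^2 + 7m + 12.

12 + 7m + m^2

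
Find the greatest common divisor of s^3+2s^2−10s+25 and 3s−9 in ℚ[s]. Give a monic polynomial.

1

Repeated division with remainder:
  s^3+2s^2−10s+25 = ((1/3)s^2+(5/3)s+5/3)(3s−9) + (40)
  3s−9 = ((3/40)s−9/40)(40) + (0)
The last nonzero remainder is the constant 40, so the polynomials are coprime and gcd = 1.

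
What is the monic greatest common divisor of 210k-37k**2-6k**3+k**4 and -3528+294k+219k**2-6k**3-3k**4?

-42-k+k**2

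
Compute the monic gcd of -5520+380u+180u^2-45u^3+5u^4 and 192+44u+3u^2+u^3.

4+u

By polynomial division,
  5u^4-45u^3+180u^2+380u-5520 = (5u-60)(u^3+3u^2+44u+192) + (140u^2+2060u+6000)
  u^3+3u^2+44u+192 = ((1/140)u-41/490)(140u^2+2060u+6000) + ((8502/49)u+34008/49)
  140u^2+2060u+6000 = ((3430/4251)u+12250/1417)((8502/49)u+34008/49) + (0)
Last nonzero remainder: (8502/49)u+34008/49. Dividing through by 8502/49 gives the monic gcd u+4.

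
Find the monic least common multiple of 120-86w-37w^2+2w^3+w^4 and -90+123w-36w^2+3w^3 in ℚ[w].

-600+550w+99w^2-47w^3-3w^4+w^5

Repeated division with remainder:
  w^4+2w^3-37w^2-86w+120 = ((1/3)w+14/3)(3w^3-36w^2+123w-90) + (90w^2-630w+540)
  3w^3-36w^2+123w-90 = ((1/30)w-1/6)(90w^2-630w+540) + (0)
Last nonzero remainder: 90w^2-630w+540. Dividing through by 90 gives the monic gcd w^2-7w+6.
Then lcm(f, g) = f·g / gcd(f, g); expanding and making the result monic gives the answer.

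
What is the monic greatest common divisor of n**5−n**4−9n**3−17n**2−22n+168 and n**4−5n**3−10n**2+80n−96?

n**2−6n+8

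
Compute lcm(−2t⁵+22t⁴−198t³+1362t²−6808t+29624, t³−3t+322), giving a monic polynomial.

t⁶−4t⁵+22t⁴+12t³−1363t²+9016t−103684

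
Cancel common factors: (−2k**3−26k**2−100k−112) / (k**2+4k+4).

Apply the Euclidean algorithm:
  −2k**3−26k**2−100k−112 = (−2k−18)(k**2+4k+4) + (−20k−40)
  k**2+4k+4 = (−(1/20)k−1/10)(−20k−40) + (0)
Last nonzero remainder: −20k−40. Dividing through by −20 gives the monic gcd k+2.
Cancel k+2 from numerator and denominator to get the reduced form.

(−2k**2−22k−56)/(k+2)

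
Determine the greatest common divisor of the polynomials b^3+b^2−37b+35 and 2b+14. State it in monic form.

Repeated division with remainder:
  b^3+b^2−37b+35 = ((1/2)b^2−3b+5/2)(2b+14) + (0)
Last nonzero remainder: 2b+14. Dividing through by 2 gives the monic gcd b+7.

b+7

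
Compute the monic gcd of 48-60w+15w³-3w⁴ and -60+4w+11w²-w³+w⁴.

-4+w²

Repeated division with remainder:
  -3w⁴+15w³-60w+48 = (-3)(w⁴-w³+11w²+4w-60) + (12w³+33w²-48w-132)
  w⁴-w³+11w²+4w-60 = ((1/12)w-5/16)(12w³+33w²-48w-132) + ((405/16)w²-405/4)
  12w³+33w²-48w-132 = ((64/135)w+176/135)((405/16)w²-405/4) + (0)
Last nonzero remainder: (405/16)w²-405/4. Dividing through by 405/16 gives the monic gcd w²-4.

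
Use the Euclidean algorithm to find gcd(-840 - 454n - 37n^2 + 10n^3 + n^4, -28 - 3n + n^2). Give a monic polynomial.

-28 - 3n + n^2

By polynomial division,
  n^4 + 10n^3 - 37n^2 - 454n - 840 = (n^2 + 13n + 30)(n^2 - 3n - 28) + (0)
The last nonzero remainder n^2 - 3n - 28 is already monic.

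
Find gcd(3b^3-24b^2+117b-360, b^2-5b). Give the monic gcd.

b-5

Apply the Euclidean algorithm:
  3b^3-24b^2+117b-360 = (3b-9)(b^2-5b) + (72b-360)
  b^2-5b = ((1/72)b)(72b-360) + (0)
Last nonzero remainder: 72b-360. Dividing through by 72 gives the monic gcd b-5.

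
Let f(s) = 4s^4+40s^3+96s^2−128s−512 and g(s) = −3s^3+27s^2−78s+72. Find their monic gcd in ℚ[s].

s−2

Apply the Euclidean algorithm:
  4s^4+40s^3+96s^2−128s−512 = (−(4/3)s−76/3)(−3s^3+27s^2−78s+72) + (676s^2−2008s+1312)
  −3s^3+27s^2−78s+72 = (−(3/676)s+3057/114244)(676s^2−2008s+1312) + (−(526848/28561)s+1053696/28561)
  676s^2−2008s+1312 = (−(4826809/131712)s+1171001/32928)(−(526848/28561)s+1053696/28561) + (0)
Last nonzero remainder: −(526848/28561)s+1053696/28561. Dividing through by −526848/28561 gives the monic gcd s−2.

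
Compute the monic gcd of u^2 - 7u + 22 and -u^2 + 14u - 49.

By polynomial division,
  u^2 - 7u + 22 = (-1)(-u^2 + 14u - 49) + (7u - 27)
  -u^2 + 14u - 49 = (-(1/7)u + 71/49)(7u - 27) + (-484/49)
  7u - 27 = (-(343/484)u + 1323/484)(-484/49) + (0)
The last nonzero remainder is the constant -484/49, so the polynomials are coprime and gcd = 1.

1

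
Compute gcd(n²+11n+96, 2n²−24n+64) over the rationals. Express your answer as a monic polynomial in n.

By polynomial division,
  n²+11n+96 = (1/2)(2n²−24n+64) + (23n+64)
  2n²−24n+64 = ((2/23)n−680/529)(23n+64) + (77376/529)
  23n+64 = ((12167/77376)n+529/1209)(77376/529) + (0)
The last nonzero remainder is the constant 77376/529, so the polynomials are coprime and gcd = 1.

1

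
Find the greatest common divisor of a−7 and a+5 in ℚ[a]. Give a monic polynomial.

By polynomial division,
  a−7 = (a+5) + (−12)
  a+5 = (−(1/12)a−5/12)(−12) + (0)
The last nonzero remainder is the constant −12, so the polynomials are coprime and gcd = 1.

1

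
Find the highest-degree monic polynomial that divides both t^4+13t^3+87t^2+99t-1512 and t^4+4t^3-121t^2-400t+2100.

By polynomial division,
  t^4+13t^3+87t^2+99t-1512 = (t^4+4t^3-121t^2-400t+2100) + (9t^3+208t^2+499t-3612)
  t^4+4t^3-121t^2-400t+2100 = ((1/9)t-172/81)(9t^3+208t^2+499t-3612) + ((21484/81)t^2+(85936/81)t-150388/27)
  9t^3+208t^2+499t-3612 = ((729/21484)t+3483/5371)((21484/81)t^2+(85936/81)t-150388/27) + (0)
Last nonzero remainder: (21484/81)t^2+(85936/81)t-150388/27. Dividing through by 21484/81 gives the monic gcd t^2+4t-21.

t^2+4t-21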